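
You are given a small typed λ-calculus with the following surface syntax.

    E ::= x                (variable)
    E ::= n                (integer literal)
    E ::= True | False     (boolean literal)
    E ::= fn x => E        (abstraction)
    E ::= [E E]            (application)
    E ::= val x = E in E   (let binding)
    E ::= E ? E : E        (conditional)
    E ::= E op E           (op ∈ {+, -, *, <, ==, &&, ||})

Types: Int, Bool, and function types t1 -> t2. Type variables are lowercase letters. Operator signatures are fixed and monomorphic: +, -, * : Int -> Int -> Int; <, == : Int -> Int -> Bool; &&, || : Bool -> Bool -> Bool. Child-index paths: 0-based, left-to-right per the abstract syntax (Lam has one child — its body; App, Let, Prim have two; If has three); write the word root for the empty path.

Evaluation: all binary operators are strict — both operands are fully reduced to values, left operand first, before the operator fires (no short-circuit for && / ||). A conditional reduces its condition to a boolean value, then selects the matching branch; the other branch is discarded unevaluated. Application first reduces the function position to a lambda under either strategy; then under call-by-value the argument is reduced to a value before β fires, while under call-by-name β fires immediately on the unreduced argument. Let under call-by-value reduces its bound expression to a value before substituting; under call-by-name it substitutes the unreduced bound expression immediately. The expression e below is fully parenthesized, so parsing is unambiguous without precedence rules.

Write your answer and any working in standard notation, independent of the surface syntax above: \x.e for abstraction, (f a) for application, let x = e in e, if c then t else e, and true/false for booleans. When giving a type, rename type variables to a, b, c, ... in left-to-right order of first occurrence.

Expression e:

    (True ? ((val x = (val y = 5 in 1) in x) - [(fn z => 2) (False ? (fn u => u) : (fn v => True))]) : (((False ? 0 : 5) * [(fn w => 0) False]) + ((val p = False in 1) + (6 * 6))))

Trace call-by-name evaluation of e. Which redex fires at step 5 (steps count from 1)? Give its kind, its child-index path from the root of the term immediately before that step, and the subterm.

Answer: delta at root : (1 - 2)

Derivation:
step 0: (if true then ((let x = (let y = 5 in 1) in x) - ((\z.2) (if false then (\u.u) else (\v.true)))) else (((if false then 0 else 5) * ((\w.0) false)) + ((let p = false in 1) + (6 * 6))))
step 1: [if@root] ((let x = (let y = 5 in 1) in x) - ((\z.2) (if false then (\u.u) else (\v.true))))
step 2: [let@0] ((let y = 5 in 1) - ((\z.2) (if false then (\u.u) else (\v.true))))
step 3: [let@0] (1 - ((\z.2) (if false then (\u.u) else (\v.true))))
step 4: [beta@1] (1 - 2)
step 5: [delta@root] -1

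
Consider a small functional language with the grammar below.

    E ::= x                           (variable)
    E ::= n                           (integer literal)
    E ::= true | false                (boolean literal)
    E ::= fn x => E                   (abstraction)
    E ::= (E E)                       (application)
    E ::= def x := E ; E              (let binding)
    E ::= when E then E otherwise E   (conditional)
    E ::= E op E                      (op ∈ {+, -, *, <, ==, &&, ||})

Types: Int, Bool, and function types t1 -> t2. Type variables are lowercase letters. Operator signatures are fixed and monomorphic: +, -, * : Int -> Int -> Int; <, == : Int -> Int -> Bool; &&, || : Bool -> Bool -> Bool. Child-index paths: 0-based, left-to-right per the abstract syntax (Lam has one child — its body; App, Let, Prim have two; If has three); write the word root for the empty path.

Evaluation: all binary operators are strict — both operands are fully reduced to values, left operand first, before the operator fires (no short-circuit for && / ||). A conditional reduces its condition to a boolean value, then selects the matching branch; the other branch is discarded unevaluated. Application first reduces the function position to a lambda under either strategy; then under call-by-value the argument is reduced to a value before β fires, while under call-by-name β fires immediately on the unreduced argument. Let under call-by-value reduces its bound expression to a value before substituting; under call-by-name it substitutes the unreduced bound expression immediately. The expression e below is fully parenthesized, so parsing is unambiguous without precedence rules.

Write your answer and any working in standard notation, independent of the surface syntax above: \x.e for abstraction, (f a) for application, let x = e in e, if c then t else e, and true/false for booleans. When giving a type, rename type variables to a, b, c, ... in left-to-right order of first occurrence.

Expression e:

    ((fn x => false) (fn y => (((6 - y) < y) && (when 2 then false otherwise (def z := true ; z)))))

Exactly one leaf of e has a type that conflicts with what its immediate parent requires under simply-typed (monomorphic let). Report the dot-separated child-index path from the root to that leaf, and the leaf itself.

Derivation:
\x._ : a -> Bool
  unify Int ~ Int
y : b
  unify b ~ Int
  unify Int ~ Int
y : Int
  unify Int ~ Int
  unify Bool ~ Bool
  unify Int ~ Bool
  FAIL: mismatch Int ~ Bool

Answer: 1.0.1.0 : 2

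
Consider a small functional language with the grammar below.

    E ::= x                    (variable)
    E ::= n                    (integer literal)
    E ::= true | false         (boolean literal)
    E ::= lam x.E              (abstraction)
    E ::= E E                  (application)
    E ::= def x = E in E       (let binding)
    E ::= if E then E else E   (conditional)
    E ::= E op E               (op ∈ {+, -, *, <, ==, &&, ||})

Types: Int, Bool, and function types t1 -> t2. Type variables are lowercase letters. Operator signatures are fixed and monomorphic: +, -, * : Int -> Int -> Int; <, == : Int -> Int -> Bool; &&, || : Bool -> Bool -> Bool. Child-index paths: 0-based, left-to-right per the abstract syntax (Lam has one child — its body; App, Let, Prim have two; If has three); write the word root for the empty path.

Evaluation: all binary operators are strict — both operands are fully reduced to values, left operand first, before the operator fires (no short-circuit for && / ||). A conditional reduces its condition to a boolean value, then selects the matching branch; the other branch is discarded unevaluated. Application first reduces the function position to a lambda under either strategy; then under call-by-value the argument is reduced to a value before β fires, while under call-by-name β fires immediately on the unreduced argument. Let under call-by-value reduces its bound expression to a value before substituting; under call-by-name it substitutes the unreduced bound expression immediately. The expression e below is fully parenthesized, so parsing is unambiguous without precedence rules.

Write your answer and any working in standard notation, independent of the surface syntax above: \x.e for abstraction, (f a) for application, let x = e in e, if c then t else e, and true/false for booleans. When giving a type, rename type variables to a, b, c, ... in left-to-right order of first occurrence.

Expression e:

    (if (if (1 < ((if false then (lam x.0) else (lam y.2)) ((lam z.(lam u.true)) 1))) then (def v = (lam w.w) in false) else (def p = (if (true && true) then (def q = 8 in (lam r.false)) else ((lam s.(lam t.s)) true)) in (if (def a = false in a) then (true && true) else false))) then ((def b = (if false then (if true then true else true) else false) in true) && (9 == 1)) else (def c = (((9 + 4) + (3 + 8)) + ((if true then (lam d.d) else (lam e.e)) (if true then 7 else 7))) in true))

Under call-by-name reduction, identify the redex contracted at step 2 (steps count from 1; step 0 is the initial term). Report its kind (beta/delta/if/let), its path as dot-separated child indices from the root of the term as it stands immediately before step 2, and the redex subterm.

Answer: beta at 0.0.1 : ((\y.2) ((\z.(\u.true)) 1))

Working:
step 0: (if (if (1 < ((if false then (\x.0) else (\y.2)) ((\z.(\u.true)) 1))) then (let v = (\w.w) in false) else (let p = (if (true && true) then (let q = 8 in (\r.false)) else ((\s.(\t.s)) true)) in (if (let a = false in a) then (true && true) else false))) then ((let b = (if false then (if true then true else true) else false) in true) && (9 == 1)) else (let c = (((9 + 4) + (3 + 8)) + ((if true then (\d.d) else (\e.e)) (if true then 7 else 7))) in true))
step 1: [if@0.0.1.0] (if (if (1 < ((\y.2) ((\z.(\u.true)) 1))) then (let v = (\w.w) in false) else (let p = (if (true && true) then (let q = 8 in (\r.false)) else ((\s.(\t.s)) true)) in (if (let a = false in a) then (true && true) else false))) then ((let b = (if false then (if true then true else true) else false) in true) && (9 == 1)) else (let c = (((9 + 4) + (3 + 8)) + ((if true then (\d.d) else (\e.e)) (if true then 7 else 7))) in true))
step 2: [beta@0.0.1] (if (if (1 < 2) then (let v = (\w.w) in false) else (let p = (if (true && true) then (let q = 8 in (\r.false)) else ((\s.(\t.s)) true)) in (if (let a = false in a) then (true && true) else false))) then ((let b = (if false then (if true then true else true) else false) in true) && (9 == 1)) else (let c = (((9 + 4) + (3 + 8)) + ((if true then (\d.d) else (\e.e)) (if true then 7 else 7))) in true))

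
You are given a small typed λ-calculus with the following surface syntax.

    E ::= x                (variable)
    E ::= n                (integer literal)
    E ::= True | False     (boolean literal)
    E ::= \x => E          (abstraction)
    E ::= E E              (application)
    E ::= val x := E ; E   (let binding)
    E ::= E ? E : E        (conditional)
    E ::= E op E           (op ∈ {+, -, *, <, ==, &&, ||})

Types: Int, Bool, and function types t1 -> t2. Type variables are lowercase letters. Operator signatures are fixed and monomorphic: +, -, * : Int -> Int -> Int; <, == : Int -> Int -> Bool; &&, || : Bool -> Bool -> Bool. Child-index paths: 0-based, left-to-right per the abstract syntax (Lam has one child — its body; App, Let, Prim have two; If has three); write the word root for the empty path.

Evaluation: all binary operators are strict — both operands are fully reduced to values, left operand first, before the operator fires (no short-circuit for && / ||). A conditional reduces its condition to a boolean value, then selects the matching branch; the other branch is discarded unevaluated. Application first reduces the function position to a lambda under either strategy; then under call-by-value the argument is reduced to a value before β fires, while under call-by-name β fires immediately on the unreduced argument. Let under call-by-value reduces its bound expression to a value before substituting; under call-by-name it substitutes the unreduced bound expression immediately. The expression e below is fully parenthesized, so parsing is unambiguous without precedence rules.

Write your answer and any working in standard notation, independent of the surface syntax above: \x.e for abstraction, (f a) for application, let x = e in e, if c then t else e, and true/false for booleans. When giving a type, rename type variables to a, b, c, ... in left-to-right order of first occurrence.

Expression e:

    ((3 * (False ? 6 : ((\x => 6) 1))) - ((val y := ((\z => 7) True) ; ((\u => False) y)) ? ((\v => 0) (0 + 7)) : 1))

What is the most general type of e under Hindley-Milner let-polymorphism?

Answer: Int

Trace:
  unify Int ~ Int
  unify Bool ~ Bool
\x._ : a -> Int
  unify a -> Int ~ Int -> b
  unify a ~ Int
  unify Int ~ b
_ _ : Int
  unify Int ~ Int
  unify Int ~ Int
  unify Int ~ Int
\z._ : c -> Int
  unify c -> Int ~ Bool -> d
  unify c ~ Bool
  unify Int ~ d
_ _ : Int
let y : Int
\u._ : e -> Bool
y : Int
  unify e -> Bool ~ Int -> f
  unify e ~ Int
  unify Bool ~ f
_ _ : Bool
  unify Bool ~ Bool
\v._ : g -> Int
  unify Int ~ Int
  unify Int ~ Int
  unify g -> Int ~ Int -> h
  unify g ~ Int
  unify Int ~ h
_ _ : Int
  unify Int ~ Int
  unify Int ~ Int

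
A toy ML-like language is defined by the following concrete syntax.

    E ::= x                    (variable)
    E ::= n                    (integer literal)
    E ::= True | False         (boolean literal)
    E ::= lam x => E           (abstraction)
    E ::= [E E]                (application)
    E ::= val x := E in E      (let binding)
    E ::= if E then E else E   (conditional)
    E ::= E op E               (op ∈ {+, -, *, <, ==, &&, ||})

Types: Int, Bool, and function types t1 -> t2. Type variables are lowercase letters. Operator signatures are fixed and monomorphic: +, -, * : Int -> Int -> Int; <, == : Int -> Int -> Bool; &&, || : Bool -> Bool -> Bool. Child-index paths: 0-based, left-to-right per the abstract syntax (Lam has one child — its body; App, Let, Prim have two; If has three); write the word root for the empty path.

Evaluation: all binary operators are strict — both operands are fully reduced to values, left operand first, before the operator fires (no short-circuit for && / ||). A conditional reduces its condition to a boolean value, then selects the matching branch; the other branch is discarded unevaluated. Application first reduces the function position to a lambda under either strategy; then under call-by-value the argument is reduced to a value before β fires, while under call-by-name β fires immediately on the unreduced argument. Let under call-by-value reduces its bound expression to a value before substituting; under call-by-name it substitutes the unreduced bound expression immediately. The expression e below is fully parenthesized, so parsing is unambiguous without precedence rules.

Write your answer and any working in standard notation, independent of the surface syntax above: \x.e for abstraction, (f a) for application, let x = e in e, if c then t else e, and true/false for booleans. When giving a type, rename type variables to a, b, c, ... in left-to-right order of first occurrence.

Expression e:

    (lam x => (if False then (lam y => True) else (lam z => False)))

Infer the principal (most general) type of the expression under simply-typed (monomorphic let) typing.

Answer: a -> b -> Bool

Trace:
  unify Bool ~ Bool
\y._ : b -> Bool
\z._ : c -> Bool
  unify b -> Bool ~ c -> Bool
  unify b ~ c
  unify Bool ~ Bool
\x._ : a -> c -> Bool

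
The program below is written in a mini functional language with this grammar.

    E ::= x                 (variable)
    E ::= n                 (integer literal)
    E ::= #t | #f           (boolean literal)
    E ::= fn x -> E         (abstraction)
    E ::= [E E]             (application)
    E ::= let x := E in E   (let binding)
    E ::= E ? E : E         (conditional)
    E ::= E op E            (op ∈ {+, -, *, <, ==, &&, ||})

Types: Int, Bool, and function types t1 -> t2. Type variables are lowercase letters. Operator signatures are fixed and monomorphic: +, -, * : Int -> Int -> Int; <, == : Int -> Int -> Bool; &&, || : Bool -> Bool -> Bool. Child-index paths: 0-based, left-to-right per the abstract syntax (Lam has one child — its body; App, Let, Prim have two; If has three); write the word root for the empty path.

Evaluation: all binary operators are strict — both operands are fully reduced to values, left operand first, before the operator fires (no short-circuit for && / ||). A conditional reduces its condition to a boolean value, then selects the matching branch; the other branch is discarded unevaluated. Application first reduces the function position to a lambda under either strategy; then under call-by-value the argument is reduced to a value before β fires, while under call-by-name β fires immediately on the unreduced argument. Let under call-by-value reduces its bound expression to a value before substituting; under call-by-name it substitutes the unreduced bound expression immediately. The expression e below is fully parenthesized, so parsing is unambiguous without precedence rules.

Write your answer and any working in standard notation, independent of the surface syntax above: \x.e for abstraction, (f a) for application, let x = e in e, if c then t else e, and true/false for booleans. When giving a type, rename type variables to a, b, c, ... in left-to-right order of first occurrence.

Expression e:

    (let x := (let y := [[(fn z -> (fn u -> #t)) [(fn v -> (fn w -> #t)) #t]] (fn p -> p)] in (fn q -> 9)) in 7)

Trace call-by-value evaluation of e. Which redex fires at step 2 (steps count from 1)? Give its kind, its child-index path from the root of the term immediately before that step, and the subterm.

Trace:
step 0: (let x = (let y = (((\z.(\u.true)) ((\v.(\w.true)) true)) (\p.p)) in (\q.9)) in 7)
step 1: [beta@0.0.0.1] (let x = (let y = (((\z.(\u.true)) (\w.true)) (\p.p)) in (\q.9)) in 7)
step 2: [beta@0.0.0] (let x = (let y = ((\u.true) (\p.p)) in (\q.9)) in 7)

Answer: beta at 0.0.0 : ((\z.(\u.true)) (\w.true))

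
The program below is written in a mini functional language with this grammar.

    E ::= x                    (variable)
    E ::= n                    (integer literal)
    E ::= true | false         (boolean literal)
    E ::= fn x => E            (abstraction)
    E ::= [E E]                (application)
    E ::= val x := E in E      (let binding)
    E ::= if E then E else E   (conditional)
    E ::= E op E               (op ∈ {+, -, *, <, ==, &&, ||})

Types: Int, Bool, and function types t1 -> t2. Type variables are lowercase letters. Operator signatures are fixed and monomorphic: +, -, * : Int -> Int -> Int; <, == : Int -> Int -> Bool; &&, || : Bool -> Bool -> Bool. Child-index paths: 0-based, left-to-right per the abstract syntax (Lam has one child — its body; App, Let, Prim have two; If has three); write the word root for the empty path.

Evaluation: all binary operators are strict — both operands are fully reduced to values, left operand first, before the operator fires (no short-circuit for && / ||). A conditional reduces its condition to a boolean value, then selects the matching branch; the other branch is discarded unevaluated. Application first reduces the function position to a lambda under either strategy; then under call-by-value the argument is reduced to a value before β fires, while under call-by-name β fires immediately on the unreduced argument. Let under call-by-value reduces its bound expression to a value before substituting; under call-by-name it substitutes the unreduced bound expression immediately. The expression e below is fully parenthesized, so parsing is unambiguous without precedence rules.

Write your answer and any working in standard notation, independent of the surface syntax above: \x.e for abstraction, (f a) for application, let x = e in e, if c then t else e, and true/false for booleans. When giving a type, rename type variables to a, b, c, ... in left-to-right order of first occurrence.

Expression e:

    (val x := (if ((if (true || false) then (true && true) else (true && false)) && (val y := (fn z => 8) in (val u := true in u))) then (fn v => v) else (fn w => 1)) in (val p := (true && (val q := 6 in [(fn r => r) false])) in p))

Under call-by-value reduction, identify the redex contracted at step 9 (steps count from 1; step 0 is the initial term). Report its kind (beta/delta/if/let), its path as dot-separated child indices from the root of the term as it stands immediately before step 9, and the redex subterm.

Answer: let at 0.1 : (let q = 6 in ((\r.r) false))

Working:
step 0: (let x = (if ((if (true || false) then (true && true) else (true && false)) && (let y = (\z.8) in (let u = true in u))) then (\v.v) else (\w.1)) in (let p = (true && (let q = 6 in ((\r.r) false))) in p))
step 1: [delta@0.0.0.0] (let x = (if ((if true then (true && true) else (true && false)) && (let y = (\z.8) in (let u = true in u))) then (\v.v) else (\w.1)) in (let p = (true && (let q = 6 in ((\r.r) false))) in p))
step 2: [if@0.0.0] (let x = (if ((true && true) && (let y = (\z.8) in (let u = true in u))) then (\v.v) else (\w.1)) in (let p = (true && (let q = 6 in ((\r.r) false))) in p))
step 3: [delta@0.0.0] (let x = (if (true && (let y = (\z.8) in (let u = true in u))) then (\v.v) else (\w.1)) in (let p = (true && (let q = 6 in ((\r.r) false))) in p))
step 4: [let@0.0.1] (let x = (if (true && (let u = true in u)) then (\v.v) else (\w.1)) in (let p = (true && (let q = 6 in ((\r.r) false))) in p))
step 5: [let@0.0.1] (let x = (if (true && true) then (\v.v) else (\w.1)) in (let p = (true && (let q = 6 in ((\r.r) false))) in p))
step 6: [delta@0.0] (let x = (if true then (\v.v) else (\w.1)) in (let p = (true && (let q = 6 in ((\r.r) false))) in p))
step 7: [if@0] (let x = (\v.v) in (let p = (true && (let q = 6 in ((\r.r) false))) in p))
step 8: [let@root] (let p = (true && (let q = 6 in ((\r.r) false))) in p)
step 9: [let@0.1] (let p = (true && ((\r.r) false)) in p)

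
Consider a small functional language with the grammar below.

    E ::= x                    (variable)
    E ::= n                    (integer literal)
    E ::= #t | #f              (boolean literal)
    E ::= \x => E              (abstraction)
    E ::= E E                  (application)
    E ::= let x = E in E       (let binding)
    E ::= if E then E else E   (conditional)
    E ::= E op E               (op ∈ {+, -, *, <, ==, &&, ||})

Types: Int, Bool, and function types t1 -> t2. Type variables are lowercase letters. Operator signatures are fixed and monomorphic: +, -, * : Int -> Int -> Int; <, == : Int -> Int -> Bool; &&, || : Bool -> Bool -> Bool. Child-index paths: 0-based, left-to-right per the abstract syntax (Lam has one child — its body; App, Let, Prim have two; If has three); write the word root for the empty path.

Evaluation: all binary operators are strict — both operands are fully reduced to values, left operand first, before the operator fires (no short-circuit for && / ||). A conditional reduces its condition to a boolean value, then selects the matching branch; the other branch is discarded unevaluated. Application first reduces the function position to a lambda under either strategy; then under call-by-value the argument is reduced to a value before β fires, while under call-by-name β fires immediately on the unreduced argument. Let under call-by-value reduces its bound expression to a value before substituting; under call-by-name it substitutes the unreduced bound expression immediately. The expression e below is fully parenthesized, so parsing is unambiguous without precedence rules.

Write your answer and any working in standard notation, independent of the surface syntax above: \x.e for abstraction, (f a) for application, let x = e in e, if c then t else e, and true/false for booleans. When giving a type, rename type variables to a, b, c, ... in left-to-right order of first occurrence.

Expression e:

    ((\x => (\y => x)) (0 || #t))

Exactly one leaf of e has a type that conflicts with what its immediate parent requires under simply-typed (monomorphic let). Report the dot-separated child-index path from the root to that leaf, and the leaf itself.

Working:
x : a
\y._ : b -> a
\x._ : a -> b -> a
  unify Int ~ Bool
  FAIL: mismatch Int ~ Bool

Answer: 1.0 : 0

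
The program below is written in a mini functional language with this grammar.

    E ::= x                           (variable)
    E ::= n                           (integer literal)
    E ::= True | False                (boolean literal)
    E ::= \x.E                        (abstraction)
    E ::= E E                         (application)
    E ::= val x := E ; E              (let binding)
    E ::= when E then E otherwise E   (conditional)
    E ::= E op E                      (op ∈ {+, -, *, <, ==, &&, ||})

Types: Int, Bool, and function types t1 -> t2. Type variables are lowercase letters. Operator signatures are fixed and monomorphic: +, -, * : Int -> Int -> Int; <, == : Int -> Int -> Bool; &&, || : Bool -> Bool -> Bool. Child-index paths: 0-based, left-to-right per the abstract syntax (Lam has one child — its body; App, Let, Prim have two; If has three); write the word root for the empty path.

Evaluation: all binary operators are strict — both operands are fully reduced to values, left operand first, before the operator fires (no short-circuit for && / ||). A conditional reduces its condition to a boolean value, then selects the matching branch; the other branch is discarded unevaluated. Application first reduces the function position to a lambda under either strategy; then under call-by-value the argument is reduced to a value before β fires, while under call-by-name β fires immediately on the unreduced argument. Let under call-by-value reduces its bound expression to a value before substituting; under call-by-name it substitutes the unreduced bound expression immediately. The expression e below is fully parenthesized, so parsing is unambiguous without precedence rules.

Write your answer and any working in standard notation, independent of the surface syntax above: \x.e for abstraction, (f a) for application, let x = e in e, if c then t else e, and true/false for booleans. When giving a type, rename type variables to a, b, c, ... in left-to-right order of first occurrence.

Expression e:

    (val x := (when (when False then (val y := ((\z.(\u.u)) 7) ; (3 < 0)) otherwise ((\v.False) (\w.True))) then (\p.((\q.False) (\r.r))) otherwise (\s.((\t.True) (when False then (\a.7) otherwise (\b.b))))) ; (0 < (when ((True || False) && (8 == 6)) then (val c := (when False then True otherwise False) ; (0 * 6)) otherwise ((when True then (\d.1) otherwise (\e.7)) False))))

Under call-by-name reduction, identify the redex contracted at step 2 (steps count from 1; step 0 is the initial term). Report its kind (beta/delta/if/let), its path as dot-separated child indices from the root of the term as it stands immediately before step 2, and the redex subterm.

Answer: delta at 1.0.0 : (true || false)

Working:
step 0: (let x = (if (if false then (let y = ((\z.(\u.u)) 7) in (3 < 0)) else ((\v.false) (\w.true))) then (\p.((\q.false) (\r.r))) else (\s.((\t.true) (if false then (\a.7) else (\b.b))))) in (0 < (if ((true || false) && (8 == 6)) then (let c = (if false then true else false) in (0 * 6)) else ((if true then (\d.1) else (\e.7)) false))))
step 1: [let@root] (0 < (if ((true || false) && (8 == 6)) then (let c = (if false then true else false) in (0 * 6)) else ((if true then (\d.1) else (\e.7)) false)))
step 2: [delta@1.0.0] (0 < (if (true && (8 == 6)) then (let c = (if false then true else false) in (0 * 6)) else ((if true then (\d.1) else (\e.7)) false)))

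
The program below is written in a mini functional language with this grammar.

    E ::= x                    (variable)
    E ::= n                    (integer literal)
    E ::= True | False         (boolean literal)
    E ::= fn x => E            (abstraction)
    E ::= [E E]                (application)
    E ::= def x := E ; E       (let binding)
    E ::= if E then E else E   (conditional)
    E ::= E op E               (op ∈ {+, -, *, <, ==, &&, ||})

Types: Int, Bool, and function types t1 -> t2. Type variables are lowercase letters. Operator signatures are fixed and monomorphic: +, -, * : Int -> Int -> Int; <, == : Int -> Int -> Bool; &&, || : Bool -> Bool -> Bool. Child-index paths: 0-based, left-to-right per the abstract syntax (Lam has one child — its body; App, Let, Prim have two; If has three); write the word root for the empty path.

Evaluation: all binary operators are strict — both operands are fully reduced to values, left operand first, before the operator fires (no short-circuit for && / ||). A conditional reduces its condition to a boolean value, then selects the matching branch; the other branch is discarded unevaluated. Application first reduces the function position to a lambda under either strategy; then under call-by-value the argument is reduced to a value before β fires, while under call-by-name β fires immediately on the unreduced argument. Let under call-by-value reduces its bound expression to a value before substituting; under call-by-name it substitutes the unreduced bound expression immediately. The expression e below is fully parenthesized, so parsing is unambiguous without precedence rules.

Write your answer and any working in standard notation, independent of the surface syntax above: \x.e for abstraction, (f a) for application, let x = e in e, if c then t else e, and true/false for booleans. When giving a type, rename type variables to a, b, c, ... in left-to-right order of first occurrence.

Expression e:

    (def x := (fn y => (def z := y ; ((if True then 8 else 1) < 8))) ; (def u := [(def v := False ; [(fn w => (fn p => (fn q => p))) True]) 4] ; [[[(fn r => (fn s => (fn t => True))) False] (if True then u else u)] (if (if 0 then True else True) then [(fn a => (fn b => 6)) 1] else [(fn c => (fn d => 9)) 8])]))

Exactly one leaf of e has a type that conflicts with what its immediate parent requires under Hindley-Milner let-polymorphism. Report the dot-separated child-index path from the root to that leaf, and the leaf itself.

Answer: 1.1.1.0.0 : 0

Derivation:
y : a
let z : a
  unify Bool ~ Bool
  unify Int ~ Int
  unify Int ~ Int
  unify Int ~ Int
\y._ : a -> Bool
let x : forall. a -> Bool
let v : Bool
p : c
\q._ : d -> c
\p._ : c -> d -> c
\w._ : b -> c -> d -> c
  unify b -> c -> d -> c ~ Bool -> e
  unify b ~ Bool
  unify c -> d -> c ~ e
_ _ : c -> d -> c
  unify c -> d -> c ~ Int -> f
  unify c ~ Int
  unify d -> Int ~ f
_ _ : d -> Int
let u : forall. d -> Int
\t._ : i -> Bool
\s._ : h -> i -> Bool
\r._ : g -> h -> i -> Bool
  unify g -> h -> i -> Bool ~ Bool -> j
  unify g ~ Bool
  unify h -> i -> Bool ~ j
_ _ : h -> i -> Bool
  unify Bool ~ Bool
u : k -> Int
u : l -> Int
  unify k -> Int ~ l -> Int
  unify k ~ l
  unify Int ~ Int
  unify h -> i -> Bool ~ (l -> Int) -> m
  unify h ~ l -> Int
  unify i -> Bool ~ m
_ _ : i -> Bool
  unify Int ~ Bool
  FAIL: mismatch Int ~ Bool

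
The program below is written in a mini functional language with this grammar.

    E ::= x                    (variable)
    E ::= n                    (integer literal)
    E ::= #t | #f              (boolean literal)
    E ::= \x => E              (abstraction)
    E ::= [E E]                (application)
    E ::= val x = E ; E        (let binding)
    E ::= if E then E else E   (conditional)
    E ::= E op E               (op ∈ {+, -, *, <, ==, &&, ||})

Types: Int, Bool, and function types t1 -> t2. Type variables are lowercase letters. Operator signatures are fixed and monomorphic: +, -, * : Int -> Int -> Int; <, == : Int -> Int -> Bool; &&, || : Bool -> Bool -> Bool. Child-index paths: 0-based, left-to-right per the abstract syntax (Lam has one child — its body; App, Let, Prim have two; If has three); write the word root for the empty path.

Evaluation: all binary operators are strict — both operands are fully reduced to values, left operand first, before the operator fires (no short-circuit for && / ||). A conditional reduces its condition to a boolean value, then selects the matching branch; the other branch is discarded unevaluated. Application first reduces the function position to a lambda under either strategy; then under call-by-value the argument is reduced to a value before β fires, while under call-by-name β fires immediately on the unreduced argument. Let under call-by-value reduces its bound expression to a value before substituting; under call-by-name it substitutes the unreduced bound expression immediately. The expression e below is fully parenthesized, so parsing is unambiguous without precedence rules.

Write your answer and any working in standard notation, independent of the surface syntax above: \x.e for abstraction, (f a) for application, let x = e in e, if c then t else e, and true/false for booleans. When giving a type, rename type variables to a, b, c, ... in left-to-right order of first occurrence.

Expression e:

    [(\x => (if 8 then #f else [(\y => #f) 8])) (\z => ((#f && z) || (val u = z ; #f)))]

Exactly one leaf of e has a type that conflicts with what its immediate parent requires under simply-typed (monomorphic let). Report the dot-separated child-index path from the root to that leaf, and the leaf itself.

Answer: 0.0.0 : 8

Working:
  unify Int ~ Bool
  FAIL: mismatch Int ~ Bool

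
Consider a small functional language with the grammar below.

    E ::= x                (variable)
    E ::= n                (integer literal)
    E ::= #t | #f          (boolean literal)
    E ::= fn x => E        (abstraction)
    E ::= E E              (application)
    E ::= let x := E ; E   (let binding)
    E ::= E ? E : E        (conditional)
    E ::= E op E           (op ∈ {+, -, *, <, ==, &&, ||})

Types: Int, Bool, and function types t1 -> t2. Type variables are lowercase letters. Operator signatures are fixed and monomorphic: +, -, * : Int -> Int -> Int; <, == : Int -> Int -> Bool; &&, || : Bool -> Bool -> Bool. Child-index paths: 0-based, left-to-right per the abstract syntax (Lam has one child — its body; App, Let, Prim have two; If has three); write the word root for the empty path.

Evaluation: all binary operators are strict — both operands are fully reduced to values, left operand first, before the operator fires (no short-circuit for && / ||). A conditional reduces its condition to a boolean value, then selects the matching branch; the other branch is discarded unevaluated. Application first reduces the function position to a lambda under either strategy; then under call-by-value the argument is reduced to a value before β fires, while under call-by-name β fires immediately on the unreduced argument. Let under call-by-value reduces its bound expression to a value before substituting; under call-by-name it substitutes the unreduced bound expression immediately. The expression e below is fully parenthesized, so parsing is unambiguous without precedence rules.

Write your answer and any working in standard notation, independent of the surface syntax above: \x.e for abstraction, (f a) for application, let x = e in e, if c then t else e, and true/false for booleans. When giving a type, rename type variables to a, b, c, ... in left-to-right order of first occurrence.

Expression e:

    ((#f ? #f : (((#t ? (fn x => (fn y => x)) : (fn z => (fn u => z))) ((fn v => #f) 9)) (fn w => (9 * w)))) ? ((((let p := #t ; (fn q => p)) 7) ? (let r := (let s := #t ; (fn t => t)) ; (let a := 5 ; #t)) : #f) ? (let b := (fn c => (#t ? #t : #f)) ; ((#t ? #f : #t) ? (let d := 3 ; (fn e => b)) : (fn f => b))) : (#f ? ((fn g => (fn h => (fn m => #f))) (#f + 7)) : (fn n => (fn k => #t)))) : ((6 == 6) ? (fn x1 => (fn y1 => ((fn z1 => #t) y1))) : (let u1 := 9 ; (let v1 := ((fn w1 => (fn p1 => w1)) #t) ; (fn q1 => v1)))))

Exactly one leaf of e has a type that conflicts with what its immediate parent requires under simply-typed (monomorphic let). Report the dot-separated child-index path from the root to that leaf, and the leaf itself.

Derivation:
  unify Bool ~ Bool
  unify Bool ~ Bool
x : a
\y._ : b -> a
\x._ : a -> b -> a
z : c
\u._ : d -> c
\z._ : c -> d -> c
  unify a -> b -> a ~ c -> d -> c
  unify a ~ c
  unify b -> c ~ d -> c
  unify b ~ d
  unify c ~ c
\v._ : e -> Bool
  unify e -> Bool ~ Int -> f
  unify e ~ Int
  unify Bool ~ f
_ _ : Bool
  unify c -> d -> c ~ Bool -> g
  unify c ~ Bool
  unify d -> Bool ~ g
_ _ : d -> Bool
  unify Int ~ Int
w : h
  unify h ~ Int
\w._ : Int -> Int
  unify d -> Bool ~ (Int -> Int) -> i
  unify d ~ Int -> Int
  unify Bool ~ i
_ _ : Bool
  unify Bool ~ Bool
  unify Bool ~ Bool
let p : Bool
p : Bool
\q._ : j -> Bool
  unify j -> Bool ~ Int -> k
  unify j ~ Int
  unify Bool ~ k
_ _ : Bool
  unify Bool ~ Bool
let s : Bool
t : l
\t._ : l -> l
let r : l -> l
let a : Int
  unify Bool ~ Bool
  unify Bool ~ Bool
  unify Bool ~ Bool
  unify Bool ~ Bool
\c._ : m -> Bool
let b : m -> Bool
  unify Bool ~ Bool
  unify Bool ~ Bool
  unify Bool ~ Bool
let d : Int
b : m -> Bool
\e._ : n -> m -> Bool
b : m -> Bool
\f._ : o -> m -> Bool
  unify n -> m -> Bool ~ o -> m -> Bool
  unify n ~ o
  unify m -> Bool ~ m -> Bool
  unify m ~ m
  unify Bool ~ Bool
  unify Bool ~ Bool
\m._ : r -> Bool
\h._ : q -> r -> Bool
\g._ : p -> q -> r -> Bool
  unify Bool ~ Int
  FAIL: mismatch Bool ~ Int

Answer: 1.2.1.1.0 : false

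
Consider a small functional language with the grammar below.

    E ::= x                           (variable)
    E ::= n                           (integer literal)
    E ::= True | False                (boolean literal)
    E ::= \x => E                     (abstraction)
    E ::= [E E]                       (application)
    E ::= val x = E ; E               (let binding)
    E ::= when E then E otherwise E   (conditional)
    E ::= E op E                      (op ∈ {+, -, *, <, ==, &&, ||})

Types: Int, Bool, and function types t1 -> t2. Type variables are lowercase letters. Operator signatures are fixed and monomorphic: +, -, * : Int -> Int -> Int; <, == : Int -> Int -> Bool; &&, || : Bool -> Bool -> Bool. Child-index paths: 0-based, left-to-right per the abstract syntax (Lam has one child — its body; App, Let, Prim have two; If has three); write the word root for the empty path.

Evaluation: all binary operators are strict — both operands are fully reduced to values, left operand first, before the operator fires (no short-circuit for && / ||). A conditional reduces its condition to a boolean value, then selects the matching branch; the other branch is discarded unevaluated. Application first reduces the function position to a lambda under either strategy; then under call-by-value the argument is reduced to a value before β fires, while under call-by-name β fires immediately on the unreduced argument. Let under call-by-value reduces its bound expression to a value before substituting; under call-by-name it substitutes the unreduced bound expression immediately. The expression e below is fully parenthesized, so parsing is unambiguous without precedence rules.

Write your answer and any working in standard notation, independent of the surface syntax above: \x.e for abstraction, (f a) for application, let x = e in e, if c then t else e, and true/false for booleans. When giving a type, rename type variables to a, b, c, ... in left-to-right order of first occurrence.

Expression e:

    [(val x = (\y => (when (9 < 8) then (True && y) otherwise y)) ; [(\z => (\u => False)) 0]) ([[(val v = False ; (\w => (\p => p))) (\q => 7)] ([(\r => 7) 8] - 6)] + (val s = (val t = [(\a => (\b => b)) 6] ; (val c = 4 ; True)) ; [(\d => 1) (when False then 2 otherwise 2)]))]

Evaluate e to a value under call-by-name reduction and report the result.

Trace:
step 0: ((let x = (\y.(if (9 < 8) then (true && y) else y)) in ((\z.(\u.false)) 0)) ((((let v = false in (\w.(\p.p))) (\q.7)) (((\r.7) 8) - 6)) + (let s = (let t = ((\a.(\b.b)) 6) in (let c = 4 in true)) in ((\d.1) (if false then 2 else 2)))))
step 1: [let@0] (((\z.(\u.false)) 0) ((((let v = false in (\w.(\p.p))) (\q.7)) (((\r.7) 8) - 6)) + (let s = (let t = ((\a.(\b.b)) 6) in (let c = 4 in true)) in ((\d.1) (if false then 2 else 2)))))
step 2: [beta@0] ((\u.false) ((((let v = false in (\w.(\p.p))) (\q.7)) (((\r.7) 8) - 6)) + (let s = (let t = ((\a.(\b.b)) 6) in (let c = 4 in true)) in ((\d.1) (if false then 2 else 2)))))
step 3: [beta@root] false

Answer: false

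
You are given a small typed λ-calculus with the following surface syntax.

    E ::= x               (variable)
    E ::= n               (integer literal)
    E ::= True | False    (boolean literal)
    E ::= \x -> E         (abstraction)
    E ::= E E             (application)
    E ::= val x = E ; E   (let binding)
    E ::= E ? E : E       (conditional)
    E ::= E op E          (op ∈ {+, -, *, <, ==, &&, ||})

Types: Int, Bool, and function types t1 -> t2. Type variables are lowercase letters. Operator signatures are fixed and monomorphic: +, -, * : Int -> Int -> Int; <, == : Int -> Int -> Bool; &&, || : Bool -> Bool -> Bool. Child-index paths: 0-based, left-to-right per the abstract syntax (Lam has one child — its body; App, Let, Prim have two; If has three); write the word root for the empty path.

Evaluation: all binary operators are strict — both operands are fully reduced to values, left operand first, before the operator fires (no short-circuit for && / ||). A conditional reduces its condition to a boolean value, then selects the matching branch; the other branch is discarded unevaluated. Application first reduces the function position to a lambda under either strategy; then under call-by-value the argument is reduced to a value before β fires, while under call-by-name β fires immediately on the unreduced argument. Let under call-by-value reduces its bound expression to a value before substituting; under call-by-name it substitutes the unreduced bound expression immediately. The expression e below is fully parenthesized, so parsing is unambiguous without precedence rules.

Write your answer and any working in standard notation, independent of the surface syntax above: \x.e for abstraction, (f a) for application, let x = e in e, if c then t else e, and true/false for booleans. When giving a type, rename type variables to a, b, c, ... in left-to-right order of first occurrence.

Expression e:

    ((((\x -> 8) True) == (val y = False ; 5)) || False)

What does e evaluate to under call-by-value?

Answer: false

Working:
step 0: ((((\x.8) true) == (let y = false in 5)) || false)
step 1: [beta@0.0] ((8 == (let y = false in 5)) || false)
step 2: [let@0.1] ((8 == 5) || false)
step 3: [delta@0] (false || false)
step 4: [delta@root] false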